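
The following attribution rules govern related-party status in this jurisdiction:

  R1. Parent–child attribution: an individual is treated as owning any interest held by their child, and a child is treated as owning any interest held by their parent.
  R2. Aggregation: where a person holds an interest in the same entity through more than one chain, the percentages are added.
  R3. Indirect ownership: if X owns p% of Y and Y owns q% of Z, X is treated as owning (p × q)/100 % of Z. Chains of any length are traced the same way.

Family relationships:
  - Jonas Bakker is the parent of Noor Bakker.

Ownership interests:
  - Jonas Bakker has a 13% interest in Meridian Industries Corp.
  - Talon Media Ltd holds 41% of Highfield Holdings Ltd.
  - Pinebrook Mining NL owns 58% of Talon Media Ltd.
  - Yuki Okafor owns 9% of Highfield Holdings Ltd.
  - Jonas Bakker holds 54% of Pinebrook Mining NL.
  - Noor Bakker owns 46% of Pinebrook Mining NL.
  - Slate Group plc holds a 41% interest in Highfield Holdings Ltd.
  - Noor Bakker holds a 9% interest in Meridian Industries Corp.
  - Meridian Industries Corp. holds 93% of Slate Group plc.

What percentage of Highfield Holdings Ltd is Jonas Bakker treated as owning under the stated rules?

By parent–child attribution (R1), Jonas Bakker is treated as also owning Noor Bakker's interest in Meridian Industries Corp, giving 13% + 9% = 22%.
By parent–child attribution (R1), Jonas Bakker is treated as also owning Noor Bakker's interest in Pinebrook Mining NL, giving 54% + 46% = 100%.
Chain via Meridian Industries Corp. → Slate Group plc (R3): 22% × 93% × 41% = 8.3886% of Highfield Holdings Ltd.
Chain via Pinebrook Mining NL → Talon Media Ltd (R3): 100% × 58% × 41% = 23.78% of Highfield Holdings Ltd.
Aggregating (R2): 8.3886% + 23.78% = 32.1686%.

32.1686%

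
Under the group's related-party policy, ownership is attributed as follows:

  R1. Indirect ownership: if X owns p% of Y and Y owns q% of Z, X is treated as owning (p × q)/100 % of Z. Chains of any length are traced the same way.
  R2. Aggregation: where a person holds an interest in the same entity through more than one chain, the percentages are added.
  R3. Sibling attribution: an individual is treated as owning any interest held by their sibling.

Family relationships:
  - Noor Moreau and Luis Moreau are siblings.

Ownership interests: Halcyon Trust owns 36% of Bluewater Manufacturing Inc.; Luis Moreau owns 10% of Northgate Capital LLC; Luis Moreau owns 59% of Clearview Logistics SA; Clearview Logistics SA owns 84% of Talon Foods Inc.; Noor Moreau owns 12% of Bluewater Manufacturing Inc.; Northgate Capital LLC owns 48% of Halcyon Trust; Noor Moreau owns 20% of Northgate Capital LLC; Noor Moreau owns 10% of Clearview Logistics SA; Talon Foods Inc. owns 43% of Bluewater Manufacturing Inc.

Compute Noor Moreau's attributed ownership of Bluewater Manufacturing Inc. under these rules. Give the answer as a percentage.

42.1068%

By sibling attribution (R3), Noor Moreau is treated as also owning Luis Moreau's interest in Clearview Logistics SA, giving 10% + 59% = 69%.
By sibling attribution (R3), Noor Moreau is treated as also owning Luis Moreau's interest in Northgate Capital LLC, giving 20% + 10% = 30%.
Chain via Clearview Logistics SA → Talon Foods Inc. (R1): 69% × 84% × 43% = 24.9228% of Bluewater Manufacturing Inc.
Chain via Northgate Capital LLC → Halcyon Trust (R1): 30% × 48% × 36% = 5.184% of Bluewater Manufacturing Inc.
Direct interest in Bluewater Manufacturing Inc: 12%.
Aggregating (R2): 24.9228% + 5.184% + 12% = 42.1068%.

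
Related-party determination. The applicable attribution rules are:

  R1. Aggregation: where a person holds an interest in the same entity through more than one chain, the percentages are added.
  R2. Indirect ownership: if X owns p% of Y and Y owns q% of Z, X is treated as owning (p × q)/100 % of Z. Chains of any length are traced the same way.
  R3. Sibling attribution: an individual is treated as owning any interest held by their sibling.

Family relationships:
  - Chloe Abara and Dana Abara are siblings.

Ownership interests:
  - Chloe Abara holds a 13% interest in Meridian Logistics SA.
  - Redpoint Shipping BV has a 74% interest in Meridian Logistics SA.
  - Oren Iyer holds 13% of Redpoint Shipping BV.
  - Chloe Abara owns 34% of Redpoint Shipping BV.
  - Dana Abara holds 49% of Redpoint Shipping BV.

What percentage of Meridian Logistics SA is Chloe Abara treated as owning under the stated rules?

By sibling attribution (R3), Chloe Abara is treated as also owning Dana Abara's interest in Redpoint Shipping BV, giving 34% + 49% = 83%.
Chain via Redpoint Shipping BV (R2): 83% × 74% = 61.42% of Meridian Logistics SA.
Direct interest in Meridian Logistics SA: 13%.
Aggregating (R1): 61.42% + 13% = 74.42%.

74.42%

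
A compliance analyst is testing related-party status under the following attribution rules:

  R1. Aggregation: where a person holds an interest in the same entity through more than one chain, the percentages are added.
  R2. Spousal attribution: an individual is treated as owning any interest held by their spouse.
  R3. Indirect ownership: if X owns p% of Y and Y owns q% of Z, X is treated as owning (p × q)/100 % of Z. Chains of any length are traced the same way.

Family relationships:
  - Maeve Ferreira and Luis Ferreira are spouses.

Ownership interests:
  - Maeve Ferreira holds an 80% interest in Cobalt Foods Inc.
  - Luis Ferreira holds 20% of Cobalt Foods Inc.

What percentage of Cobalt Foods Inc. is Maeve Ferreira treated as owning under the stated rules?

By spousal attribution (R2), Maeve Ferreira is treated as also owning Luis Ferreira's interest in Cobalt Foods Inc, giving 80% + 20% = 100%.
Direct interest in Cobalt Foods Inc: 100%.

100%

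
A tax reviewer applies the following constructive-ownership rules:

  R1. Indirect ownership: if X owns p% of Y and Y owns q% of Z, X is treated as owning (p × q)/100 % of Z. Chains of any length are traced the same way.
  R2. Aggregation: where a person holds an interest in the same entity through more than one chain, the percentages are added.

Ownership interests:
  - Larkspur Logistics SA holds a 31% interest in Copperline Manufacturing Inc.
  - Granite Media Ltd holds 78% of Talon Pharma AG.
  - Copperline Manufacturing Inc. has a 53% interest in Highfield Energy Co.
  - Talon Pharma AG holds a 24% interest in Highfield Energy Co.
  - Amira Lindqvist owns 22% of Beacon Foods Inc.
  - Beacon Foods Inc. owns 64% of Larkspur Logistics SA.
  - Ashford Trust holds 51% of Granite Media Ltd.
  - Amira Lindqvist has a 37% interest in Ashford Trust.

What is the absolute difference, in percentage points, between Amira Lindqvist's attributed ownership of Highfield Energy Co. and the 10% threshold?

4.154192

Chain via Beacon Foods Inc. → Larkspur Logistics SA → Copperline Manufacturing Inc. (R1): 22% × 64% × 31% × 53% = 2.313344% of Highfield Energy Co.
Chain via Ashford Trust → Granite Media Ltd → Talon Pharma AG (R1): 37% × 51% × 78% × 24% = 3.532464% of Highfield Energy Co.
Aggregating (R2): 2.313344% + 3.532464% = 5.845808%.
5.845808% falls short of the 10% threshold by 4.154192 percentage points.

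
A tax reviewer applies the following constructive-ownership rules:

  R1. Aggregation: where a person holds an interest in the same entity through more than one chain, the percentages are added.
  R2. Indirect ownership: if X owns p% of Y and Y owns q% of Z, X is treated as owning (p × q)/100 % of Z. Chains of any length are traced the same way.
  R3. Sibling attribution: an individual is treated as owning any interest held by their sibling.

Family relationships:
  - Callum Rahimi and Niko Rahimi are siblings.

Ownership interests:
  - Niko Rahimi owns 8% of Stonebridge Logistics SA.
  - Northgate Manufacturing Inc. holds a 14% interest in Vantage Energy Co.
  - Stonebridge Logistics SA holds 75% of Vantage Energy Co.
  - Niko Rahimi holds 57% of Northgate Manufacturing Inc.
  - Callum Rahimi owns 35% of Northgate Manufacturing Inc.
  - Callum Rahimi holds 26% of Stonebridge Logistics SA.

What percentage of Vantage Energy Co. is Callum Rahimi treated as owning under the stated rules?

By sibling attribution (R3), Callum Rahimi is treated as also owning Niko Rahimi's interest in Stonebridge Logistics SA, giving 26% + 8% = 34%.
By sibling attribution (R3), Callum Rahimi is treated as also owning Niko Rahimi's interest in Northgate Manufacturing Inc, giving 35% + 57% = 92%.
Chain via Stonebridge Logistics SA (R2): 34% × 75% = 25.5% of Vantage Energy Co.
Chain via Northgate Manufacturing Inc. (R2): 92% × 14% = 12.88% of Vantage Energy Co.
Aggregating (R1): 25.5% + 12.88% = 38.38%.

38.38%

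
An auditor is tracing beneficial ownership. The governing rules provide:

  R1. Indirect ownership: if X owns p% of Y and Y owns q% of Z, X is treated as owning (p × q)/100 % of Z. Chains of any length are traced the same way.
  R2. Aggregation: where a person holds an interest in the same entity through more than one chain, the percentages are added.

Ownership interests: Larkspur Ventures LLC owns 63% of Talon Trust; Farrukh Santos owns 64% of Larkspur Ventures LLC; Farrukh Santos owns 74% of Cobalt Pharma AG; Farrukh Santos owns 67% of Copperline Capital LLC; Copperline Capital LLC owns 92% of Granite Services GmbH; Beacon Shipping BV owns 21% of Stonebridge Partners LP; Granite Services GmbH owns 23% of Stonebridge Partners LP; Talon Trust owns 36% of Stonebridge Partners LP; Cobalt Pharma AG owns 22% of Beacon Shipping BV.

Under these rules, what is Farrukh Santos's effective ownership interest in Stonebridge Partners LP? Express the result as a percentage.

32.1112%

Chain via Larkspur Ventures LLC → Talon Trust (R1): 64% × 63% × 36% = 14.5152% of Stonebridge Partners LP.
Chain via Cobalt Pharma AG → Beacon Shipping BV (R1): 74% × 22% × 21% = 3.4188% of Stonebridge Partners LP.
Chain via Copperline Capital LLC → Granite Services GmbH (R1): 67% × 92% × 23% = 14.1772% of Stonebridge Partners LP.
Aggregating (R2): 14.5152% + 3.4188% + 14.1772% = 32.1112%.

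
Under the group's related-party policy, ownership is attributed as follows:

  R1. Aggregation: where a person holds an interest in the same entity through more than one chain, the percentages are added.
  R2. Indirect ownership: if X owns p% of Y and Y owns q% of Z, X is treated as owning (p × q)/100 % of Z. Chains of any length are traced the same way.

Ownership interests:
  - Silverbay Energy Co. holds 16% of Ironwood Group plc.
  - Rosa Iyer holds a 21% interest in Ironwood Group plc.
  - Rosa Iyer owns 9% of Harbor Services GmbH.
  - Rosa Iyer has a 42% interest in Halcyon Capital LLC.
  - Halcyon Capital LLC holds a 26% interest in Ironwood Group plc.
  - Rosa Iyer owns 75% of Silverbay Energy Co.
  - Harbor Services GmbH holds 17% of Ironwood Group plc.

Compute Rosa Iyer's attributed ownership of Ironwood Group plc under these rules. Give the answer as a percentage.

45.45%

Chain via Harbor Services GmbH (R2): 9% × 17% = 1.53% of Ironwood Group plc.
Chain via Halcyon Capital LLC (R2): 42% × 26% = 10.92% of Ironwood Group plc.
Chain via Silverbay Energy Co. (R2): 75% × 16% = 12% of Ironwood Group plc.
Direct interest in Ironwood Group plc: 21%.
Aggregating (R1): 1.53% + 10.92% + 12% + 21% = 45.45%.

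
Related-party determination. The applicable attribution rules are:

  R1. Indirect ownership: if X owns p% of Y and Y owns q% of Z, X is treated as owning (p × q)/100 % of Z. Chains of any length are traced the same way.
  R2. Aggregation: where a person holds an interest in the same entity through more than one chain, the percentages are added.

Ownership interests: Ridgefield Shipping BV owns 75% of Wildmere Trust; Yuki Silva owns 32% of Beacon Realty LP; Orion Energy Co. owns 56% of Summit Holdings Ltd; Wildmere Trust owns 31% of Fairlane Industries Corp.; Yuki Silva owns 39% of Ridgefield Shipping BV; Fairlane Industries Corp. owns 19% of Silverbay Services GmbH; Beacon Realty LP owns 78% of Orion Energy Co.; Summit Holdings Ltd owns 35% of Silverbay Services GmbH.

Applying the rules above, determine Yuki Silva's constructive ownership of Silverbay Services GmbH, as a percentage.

Chain via Ridgefield Shipping BV → Wildmere Trust → Fairlane Industries Corp. (R1): 39% × 75% × 31% × 19% = 1.722825% of Silverbay Services GmbH.
Chain via Beacon Realty LP → Orion Energy Co. → Summit Holdings Ltd (R1): 32% × 78% × 56% × 35% = 4.89216% of Silverbay Services GmbH.
Aggregating (R2): 1.722825% + 4.89216% = 6.614985%.

6.614985%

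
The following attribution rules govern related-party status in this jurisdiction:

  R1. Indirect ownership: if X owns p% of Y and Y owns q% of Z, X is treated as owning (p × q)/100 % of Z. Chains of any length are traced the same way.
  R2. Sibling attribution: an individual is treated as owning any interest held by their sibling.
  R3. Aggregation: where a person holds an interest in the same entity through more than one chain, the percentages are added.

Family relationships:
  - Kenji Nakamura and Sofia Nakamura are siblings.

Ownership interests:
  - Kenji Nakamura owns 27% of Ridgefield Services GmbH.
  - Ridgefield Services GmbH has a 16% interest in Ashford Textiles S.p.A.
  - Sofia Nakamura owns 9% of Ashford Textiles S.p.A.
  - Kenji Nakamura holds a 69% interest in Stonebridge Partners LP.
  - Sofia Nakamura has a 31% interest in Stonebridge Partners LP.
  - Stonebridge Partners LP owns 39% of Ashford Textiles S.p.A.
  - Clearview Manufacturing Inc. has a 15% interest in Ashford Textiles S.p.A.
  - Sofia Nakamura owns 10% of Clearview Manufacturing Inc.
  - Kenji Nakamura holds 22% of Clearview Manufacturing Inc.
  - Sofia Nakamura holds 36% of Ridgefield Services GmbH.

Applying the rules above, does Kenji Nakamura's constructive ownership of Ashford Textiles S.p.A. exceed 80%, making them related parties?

By sibling attribution (R2), Kenji Nakamura is treated as also owning Sofia Nakamura's interest in Stonebridge Partners LP, giving 69% + 31% = 100%.
By sibling attribution (R2), Kenji Nakamura is treated as also owning Sofia Nakamura's interest in Ridgefield Services GmbH, giving 27% + 36% = 63%.
By sibling attribution (R2), Kenji Nakamura is treated as also owning Sofia Nakamura's interest in Clearview Manufacturing Inc, giving 22% + 10% = 32%.
By sibling attribution (R2), Kenji Nakamura is treated as owning Sofia Nakamura's 9% interest in Ashford Textiles S.p.A.
Chain via Stonebridge Partners LP (R1): 100% × 39% = 39% of Ashford Textiles S.p.A.
Chain via Ridgefield Services GmbH (R1): 63% × 16% = 10.08% of Ashford Textiles S.p.A.
Chain via Clearview Manufacturing Inc. (R1): 32% × 15% = 4.8% of Ashford Textiles S.p.A.
Direct interest in Ashford Textiles S.p.A: 9%.
Aggregating (R3): 39% + 10.08% + 4.8% + 9% = 62.88%.
62.88% does not exceed the 80% threshold, so Kenji is not a related party to Ashford Textiles S.p.A.

No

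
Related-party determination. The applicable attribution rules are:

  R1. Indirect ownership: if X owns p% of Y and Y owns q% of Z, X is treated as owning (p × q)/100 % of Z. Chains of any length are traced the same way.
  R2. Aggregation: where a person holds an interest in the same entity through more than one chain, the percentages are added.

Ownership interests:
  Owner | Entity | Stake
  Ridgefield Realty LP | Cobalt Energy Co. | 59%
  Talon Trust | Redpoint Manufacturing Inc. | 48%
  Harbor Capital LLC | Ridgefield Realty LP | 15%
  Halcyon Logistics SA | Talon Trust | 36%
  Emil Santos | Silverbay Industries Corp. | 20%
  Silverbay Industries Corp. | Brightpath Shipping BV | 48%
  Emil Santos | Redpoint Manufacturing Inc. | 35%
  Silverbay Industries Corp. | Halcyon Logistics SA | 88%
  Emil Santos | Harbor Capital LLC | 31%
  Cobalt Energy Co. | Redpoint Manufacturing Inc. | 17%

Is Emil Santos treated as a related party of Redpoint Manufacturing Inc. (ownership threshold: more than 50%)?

Chain via Harbor Capital LLC → Ridgefield Realty LP → Cobalt Energy Co. (R1): 31% × 15% × 59% × 17% = 0.466395% of Redpoint Manufacturing Inc.
Chain via Silverbay Industries Corp. → Halcyon Logistics SA → Talon Trust (R1): 20% × 88% × 36% × 48% = 3.04128% of Redpoint Manufacturing Inc.
Direct interest in Redpoint Manufacturing Inc: 35%.
Aggregating (R2): 0.466395% + 3.04128% + 35% = 38.507675%.
38.507675% does not exceed the 50% threshold, so Emil is not a related party to Redpoint Manufacturing Inc.

No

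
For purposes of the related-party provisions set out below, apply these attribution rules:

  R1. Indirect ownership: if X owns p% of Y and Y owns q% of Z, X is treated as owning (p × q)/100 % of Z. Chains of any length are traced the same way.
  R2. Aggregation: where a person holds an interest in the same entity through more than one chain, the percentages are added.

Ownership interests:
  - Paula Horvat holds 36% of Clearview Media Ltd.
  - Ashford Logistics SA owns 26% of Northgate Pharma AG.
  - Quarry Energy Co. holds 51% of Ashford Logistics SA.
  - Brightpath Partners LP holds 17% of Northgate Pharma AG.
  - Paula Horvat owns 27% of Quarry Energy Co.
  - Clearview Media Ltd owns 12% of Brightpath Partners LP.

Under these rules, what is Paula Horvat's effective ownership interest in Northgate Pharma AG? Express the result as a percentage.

4.3146%

Chain via Clearview Media Ltd → Brightpath Partners LP (R1): 36% × 12% × 17% = 0.7344% of Northgate Pharma AG.
Chain via Quarry Energy Co. → Ashford Logistics SA (R1): 27% × 51% × 26% = 3.5802% of Northgate Pharma AG.
Aggregating (R2): 0.7344% + 3.5802% = 4.3146%.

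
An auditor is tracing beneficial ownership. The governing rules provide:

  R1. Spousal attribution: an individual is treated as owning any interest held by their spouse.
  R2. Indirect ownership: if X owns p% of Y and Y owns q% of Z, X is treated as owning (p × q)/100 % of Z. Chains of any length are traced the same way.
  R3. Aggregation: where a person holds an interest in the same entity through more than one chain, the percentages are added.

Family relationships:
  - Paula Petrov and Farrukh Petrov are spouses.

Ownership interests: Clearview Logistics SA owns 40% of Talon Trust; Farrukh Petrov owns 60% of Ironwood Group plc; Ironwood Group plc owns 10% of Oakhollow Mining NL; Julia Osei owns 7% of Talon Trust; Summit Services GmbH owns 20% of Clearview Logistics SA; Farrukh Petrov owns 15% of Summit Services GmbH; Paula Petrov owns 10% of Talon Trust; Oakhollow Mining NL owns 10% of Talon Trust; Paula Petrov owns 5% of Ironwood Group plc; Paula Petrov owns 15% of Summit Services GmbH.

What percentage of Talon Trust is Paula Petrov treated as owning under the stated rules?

13.05%

By spousal attribution (R1), Paula Petrov is treated as also owning Farrukh Petrov's interest in Ironwood Group plc, giving 5% + 60% = 65%.
By spousal attribution (R1), Paula Petrov is treated as also owning Farrukh Petrov's interest in Summit Services GmbH, giving 15% + 15% = 30%.
Chain via Ironwood Group plc → Oakhollow Mining NL (R2): 65% × 10% × 10% = 0.65% of Talon Trust.
Chain via Summit Services GmbH → Clearview Logistics SA (R2): 30% × 20% × 40% = 2.4% of Talon Trust.
Direct interest in Talon Trust: 10%.
Aggregating (R3): 0.65% + 2.4% + 10% = 13.05%.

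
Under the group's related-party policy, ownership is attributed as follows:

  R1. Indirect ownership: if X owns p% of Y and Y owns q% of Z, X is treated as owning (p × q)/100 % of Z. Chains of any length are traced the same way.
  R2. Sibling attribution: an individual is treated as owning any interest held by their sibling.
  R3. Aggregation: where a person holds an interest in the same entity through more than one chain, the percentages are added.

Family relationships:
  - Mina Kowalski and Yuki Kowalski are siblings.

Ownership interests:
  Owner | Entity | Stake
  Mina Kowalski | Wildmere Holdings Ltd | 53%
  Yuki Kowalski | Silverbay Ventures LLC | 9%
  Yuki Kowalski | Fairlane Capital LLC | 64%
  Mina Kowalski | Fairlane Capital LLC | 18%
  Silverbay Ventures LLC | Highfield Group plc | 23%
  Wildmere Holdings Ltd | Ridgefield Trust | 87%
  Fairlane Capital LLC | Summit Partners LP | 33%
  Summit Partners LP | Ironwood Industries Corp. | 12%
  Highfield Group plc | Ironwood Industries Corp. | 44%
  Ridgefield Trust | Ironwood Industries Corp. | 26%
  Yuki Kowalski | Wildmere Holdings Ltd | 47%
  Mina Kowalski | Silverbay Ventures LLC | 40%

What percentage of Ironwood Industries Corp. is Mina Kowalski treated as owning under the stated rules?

By sibling attribution (R2), Mina Kowalski is treated as also owning Yuki Kowalski's interest in Fairlane Capital LLC, giving 18% + 64% = 82%.
By sibling attribution (R2), Mina Kowalski is treated as also owning Yuki Kowalski's interest in Wildmere Holdings Ltd, giving 53% + 47% = 100%.
By sibling attribution (R2), Mina Kowalski is treated as also owning Yuki Kowalski's interest in Silverbay Ventures LLC, giving 40% + 9% = 49%.
Chain via Fairlane Capital LLC → Summit Partners LP (R1): 82% × 33% × 12% = 3.2472% of Ironwood Industries Corp.
Chain via Wildmere Holdings Ltd → Ridgefield Trust (R1): 100% × 87% × 26% = 22.62% of Ironwood Industries Corp.
Chain via Silverbay Ventures LLC → Highfield Group plc (R1): 49% × 23% × 44% = 4.9588% of Ironwood Industries Corp.
Aggregating (R3): 3.2472% + 22.62% + 4.9588% = 30.826%.

30.826%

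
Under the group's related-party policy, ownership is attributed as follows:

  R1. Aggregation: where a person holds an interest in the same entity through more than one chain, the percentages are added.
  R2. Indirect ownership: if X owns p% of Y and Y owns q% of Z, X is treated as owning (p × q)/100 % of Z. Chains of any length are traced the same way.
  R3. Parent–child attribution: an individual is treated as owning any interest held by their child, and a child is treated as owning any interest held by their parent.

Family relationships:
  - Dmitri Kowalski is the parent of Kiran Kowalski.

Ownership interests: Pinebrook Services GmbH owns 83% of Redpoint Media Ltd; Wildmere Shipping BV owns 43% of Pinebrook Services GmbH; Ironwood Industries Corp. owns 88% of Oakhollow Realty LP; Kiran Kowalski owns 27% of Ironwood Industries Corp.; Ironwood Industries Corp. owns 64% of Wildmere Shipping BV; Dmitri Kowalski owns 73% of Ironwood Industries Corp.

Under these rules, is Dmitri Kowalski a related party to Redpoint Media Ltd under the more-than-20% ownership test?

By parent–child attribution (R3), Dmitri Kowalski is treated as also owning Kiran Kowalski's interest in Ironwood Industries Corp, giving 73% + 27% = 100%.
Chain via Ironwood Industries Corp. → Wildmere Shipping BV → Pinebrook Services GmbH (R2): 100% × 64% × 43% × 83% = 22.8416% of Redpoint Media Ltd.
22.8416% exceeds the 20% threshold, so Dmitri is a related party to Redpoint Media Ltd.

Yes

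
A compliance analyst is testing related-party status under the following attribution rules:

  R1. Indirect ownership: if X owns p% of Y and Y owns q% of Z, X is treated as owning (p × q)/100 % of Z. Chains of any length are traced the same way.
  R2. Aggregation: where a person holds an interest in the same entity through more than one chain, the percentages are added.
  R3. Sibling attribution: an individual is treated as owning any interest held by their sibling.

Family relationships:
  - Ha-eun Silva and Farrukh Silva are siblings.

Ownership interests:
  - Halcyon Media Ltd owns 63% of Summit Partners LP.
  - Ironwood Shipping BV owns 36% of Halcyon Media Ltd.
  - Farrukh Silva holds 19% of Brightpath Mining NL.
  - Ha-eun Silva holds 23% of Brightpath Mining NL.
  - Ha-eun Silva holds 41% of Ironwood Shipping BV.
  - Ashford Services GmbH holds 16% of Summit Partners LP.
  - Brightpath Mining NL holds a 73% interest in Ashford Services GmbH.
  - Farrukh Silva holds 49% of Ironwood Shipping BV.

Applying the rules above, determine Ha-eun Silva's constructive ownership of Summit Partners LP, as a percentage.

25.3176%

By sibling attribution (R3), Ha-eun Silva is treated as also owning Farrukh Silva's interest in Ironwood Shipping BV, giving 41% + 49% = 90%.
By sibling attribution (R3), Ha-eun Silva is treated as also owning Farrukh Silva's interest in Brightpath Mining NL, giving 23% + 19% = 42%.
Chain via Ironwood Shipping BV → Halcyon Media Ltd (R1): 90% × 36% × 63% = 20.412% of Summit Partners LP.
Chain via Brightpath Mining NL → Ashford Services GmbH (R1): 42% × 73% × 16% = 4.9056% of Summit Partners LP.
Aggregating (R2): 20.412% + 4.9056% = 25.3176%.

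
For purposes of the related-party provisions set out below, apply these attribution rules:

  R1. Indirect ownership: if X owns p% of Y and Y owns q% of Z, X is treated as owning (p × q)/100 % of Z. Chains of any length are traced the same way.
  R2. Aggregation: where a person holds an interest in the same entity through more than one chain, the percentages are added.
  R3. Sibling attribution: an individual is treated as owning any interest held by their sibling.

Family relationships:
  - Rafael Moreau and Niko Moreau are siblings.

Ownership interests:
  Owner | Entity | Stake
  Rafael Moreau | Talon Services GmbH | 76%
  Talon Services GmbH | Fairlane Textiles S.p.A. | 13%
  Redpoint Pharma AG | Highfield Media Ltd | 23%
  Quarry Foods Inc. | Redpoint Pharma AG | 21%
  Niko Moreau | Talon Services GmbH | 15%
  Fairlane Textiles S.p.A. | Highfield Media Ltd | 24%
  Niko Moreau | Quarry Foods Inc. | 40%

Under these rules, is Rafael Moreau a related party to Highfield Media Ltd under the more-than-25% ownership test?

By sibling attribution (R3), Rafael Moreau is treated as also owning Niko Moreau's interest in Talon Services GmbH, giving 76% + 15% = 91%.
By sibling attribution (R3), Rafael Moreau is treated as owning Niko Moreau's 40% interest in Quarry Foods Inc.
Chain via Talon Services GmbH → Fairlane Textiles S.p.A. (R1): 91% × 13% × 24% = 2.8392% of Highfield Media Ltd.
Chain via Quarry Foods Inc. → Redpoint Pharma AG (R1): 40% × 21% × 23% = 1.932% of Highfield Media Ltd.
Aggregating (R2): 2.8392% + 1.932% = 4.7712%.
4.7712% does not exceed the 25% threshold, so Rafael is not a related party to Highfield Media Ltd.

No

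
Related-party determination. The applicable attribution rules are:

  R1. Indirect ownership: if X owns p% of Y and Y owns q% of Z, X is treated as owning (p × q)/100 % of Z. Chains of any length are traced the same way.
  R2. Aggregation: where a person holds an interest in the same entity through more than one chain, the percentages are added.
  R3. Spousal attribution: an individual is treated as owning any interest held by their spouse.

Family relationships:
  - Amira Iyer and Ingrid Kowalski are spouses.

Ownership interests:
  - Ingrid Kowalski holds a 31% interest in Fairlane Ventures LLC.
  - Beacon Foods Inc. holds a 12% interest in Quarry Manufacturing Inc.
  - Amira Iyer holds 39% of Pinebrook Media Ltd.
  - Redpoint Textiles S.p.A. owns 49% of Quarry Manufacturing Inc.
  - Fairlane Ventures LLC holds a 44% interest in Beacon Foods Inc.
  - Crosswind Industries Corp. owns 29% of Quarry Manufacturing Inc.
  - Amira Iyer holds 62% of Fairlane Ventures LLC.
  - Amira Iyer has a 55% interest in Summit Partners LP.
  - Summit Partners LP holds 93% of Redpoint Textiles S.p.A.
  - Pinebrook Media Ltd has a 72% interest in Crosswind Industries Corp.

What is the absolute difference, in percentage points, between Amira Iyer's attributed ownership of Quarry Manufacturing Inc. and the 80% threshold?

41.8829

By spousal attribution (R3), Amira Iyer is treated as also owning Ingrid Kowalski's interest in Fairlane Ventures LLC, giving 62% + 31% = 93%.
Chain via Pinebrook Media Ltd → Crosswind Industries Corp. (R1): 39% × 72% × 29% = 8.1432% of Quarry Manufacturing Inc.
Chain via Summit Partners LP → Redpoint Textiles S.p.A. (R1): 55% × 93% × 49% = 25.0635% of Quarry Manufacturing Inc.
Chain via Fairlane Ventures LLC → Beacon Foods Inc. (R1): 93% × 44% × 12% = 4.9104% of Quarry Manufacturing Inc.
Aggregating (R2): 8.1432% + 25.0635% + 4.9104% = 38.1171%.
38.1171% falls short of the 80% threshold by 41.8829 percentage points.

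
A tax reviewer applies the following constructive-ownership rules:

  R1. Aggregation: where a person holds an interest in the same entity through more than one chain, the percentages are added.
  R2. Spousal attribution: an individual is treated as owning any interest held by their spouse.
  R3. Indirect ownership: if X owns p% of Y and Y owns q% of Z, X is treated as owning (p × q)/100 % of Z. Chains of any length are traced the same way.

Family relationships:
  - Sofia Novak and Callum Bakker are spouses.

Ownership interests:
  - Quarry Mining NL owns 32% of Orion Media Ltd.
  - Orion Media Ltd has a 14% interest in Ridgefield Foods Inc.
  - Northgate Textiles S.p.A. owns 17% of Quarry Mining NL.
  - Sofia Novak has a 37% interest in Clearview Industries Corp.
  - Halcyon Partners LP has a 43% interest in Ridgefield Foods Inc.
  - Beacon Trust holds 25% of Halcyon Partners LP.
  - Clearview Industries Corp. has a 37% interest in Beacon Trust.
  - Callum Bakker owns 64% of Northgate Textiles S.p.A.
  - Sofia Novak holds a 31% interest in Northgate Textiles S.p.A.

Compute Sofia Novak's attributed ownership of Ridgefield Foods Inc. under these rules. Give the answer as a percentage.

By spousal attribution (R2), Sofia Novak is treated as also owning Callum Bakker's interest in Northgate Textiles S.p.A, giving 31% + 64% = 95%.
Chain via Clearview Industries Corp. → Beacon Trust → Halcyon Partners LP (R3): 37% × 37% × 25% × 43% = 1.471675% of Ridgefield Foods Inc.
Chain via Northgate Textiles S.p.A. → Quarry Mining NL → Orion Media Ltd (R3): 95% × 17% × 32% × 14% = 0.72352% of Ridgefield Foods Inc.
Aggregating (R1): 1.471675% + 0.72352% = 2.195195%.

2.195195%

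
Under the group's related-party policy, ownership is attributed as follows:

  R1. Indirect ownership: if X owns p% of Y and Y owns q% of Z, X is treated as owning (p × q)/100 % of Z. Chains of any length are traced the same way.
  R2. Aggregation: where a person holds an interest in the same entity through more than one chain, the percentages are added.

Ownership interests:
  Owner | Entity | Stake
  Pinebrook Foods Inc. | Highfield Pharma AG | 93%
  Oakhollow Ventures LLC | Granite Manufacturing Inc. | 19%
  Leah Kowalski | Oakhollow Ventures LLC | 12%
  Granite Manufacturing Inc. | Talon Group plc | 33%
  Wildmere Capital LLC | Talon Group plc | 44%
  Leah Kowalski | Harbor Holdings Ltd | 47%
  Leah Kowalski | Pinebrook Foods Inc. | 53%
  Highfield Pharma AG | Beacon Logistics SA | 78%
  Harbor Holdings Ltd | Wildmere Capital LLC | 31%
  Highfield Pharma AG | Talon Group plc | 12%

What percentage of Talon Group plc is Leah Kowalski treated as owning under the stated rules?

13.078%

Chain via Oakhollow Ventures LLC → Granite Manufacturing Inc. (R1): 12% × 19% × 33% = 0.7524% of Talon Group plc.
Chain via Pinebrook Foods Inc. → Highfield Pharma AG (R1): 53% × 93% × 12% = 5.9148% of Talon Group plc.
Chain via Harbor Holdings Ltd → Wildmere Capital LLC (R1): 47% × 31% × 44% = 6.4108% of Talon Group plc.
Aggregating (R2): 0.7524% + 5.9148% + 6.4108% = 13.078%.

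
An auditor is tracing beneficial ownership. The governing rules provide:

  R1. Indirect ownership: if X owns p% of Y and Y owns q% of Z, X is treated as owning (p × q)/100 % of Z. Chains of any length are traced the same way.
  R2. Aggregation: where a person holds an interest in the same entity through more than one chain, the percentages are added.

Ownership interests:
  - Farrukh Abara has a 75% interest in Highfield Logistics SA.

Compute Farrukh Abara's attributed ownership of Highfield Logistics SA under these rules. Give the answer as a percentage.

75%

Direct interest in Highfield Logistics SA: 75%.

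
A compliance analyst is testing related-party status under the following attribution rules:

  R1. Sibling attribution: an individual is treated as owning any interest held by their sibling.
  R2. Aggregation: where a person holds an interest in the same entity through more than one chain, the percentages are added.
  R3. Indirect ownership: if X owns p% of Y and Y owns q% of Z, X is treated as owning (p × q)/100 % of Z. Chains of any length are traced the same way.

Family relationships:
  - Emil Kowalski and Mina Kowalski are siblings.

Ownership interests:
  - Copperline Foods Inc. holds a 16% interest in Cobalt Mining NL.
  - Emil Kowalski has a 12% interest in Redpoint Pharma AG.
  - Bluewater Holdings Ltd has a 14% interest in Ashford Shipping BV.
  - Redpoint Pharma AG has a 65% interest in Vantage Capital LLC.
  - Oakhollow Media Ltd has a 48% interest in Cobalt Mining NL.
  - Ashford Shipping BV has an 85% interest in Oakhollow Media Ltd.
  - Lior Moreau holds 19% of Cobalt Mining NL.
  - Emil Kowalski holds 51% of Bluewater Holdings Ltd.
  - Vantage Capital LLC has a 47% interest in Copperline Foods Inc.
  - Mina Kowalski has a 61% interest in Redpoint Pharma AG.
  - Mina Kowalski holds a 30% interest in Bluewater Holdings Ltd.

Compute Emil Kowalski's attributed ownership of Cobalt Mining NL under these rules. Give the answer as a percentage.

8.19496%

By sibling attribution (R1), Emil Kowalski is treated as also owning Mina Kowalski's interest in Bluewater Holdings Ltd, giving 51% + 30% = 81%.
By sibling attribution (R1), Emil Kowalski is treated as also owning Mina Kowalski's interest in Redpoint Pharma AG, giving 12% + 61% = 73%.
Chain via Bluewater Holdings Ltd → Ashford Shipping BV → Oakhollow Media Ltd (R3): 81% × 14% × 85% × 48% = 4.62672% of Cobalt Mining NL.
Chain via Redpoint Pharma AG → Vantage Capital LLC → Copperline Foods Inc. (R3): 73% × 65% × 47% × 16% = 3.56824% of Cobalt Mining NL.
Aggregating (R2): 4.62672% + 3.56824% = 8.19496%.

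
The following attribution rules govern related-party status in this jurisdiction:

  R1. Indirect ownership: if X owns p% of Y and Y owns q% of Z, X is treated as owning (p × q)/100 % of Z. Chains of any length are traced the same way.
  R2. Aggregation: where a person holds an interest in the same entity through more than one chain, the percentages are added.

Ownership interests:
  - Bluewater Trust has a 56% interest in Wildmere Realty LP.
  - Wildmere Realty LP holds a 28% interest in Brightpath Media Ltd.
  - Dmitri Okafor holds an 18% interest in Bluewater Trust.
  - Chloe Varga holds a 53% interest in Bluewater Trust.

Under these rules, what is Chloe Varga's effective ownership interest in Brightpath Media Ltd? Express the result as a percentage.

Chain via Bluewater Trust → Wildmere Realty LP (R1): 53% × 56% × 28% = 8.3104% of Brightpath Media Ltd.

8.3104%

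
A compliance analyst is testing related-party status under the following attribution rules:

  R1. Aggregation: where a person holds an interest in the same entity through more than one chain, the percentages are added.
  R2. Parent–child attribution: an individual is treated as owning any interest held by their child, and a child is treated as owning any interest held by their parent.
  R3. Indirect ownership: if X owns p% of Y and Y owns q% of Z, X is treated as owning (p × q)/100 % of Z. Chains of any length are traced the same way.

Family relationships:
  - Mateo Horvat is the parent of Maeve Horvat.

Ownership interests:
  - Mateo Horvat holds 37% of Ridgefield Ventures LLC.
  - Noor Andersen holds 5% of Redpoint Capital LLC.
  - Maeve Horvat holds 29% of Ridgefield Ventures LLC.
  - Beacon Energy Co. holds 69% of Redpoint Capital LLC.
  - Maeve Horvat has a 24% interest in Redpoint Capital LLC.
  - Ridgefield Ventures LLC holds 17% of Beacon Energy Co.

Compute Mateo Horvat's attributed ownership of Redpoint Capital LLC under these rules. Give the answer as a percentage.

By parent–child attribution (R2), Mateo Horvat is treated as also owning Maeve Horvat's interest in Ridgefield Ventures LLC, giving 37% + 29% = 66%.
By parent–child attribution (R2), Mateo Horvat is treated as owning Maeve Horvat's 24% interest in Redpoint Capital LLC.
Chain via Ridgefield Ventures LLC → Beacon Energy Co. (R3): 66% × 17% × 69% = 7.7418% of Redpoint Capital LLC.
Direct interest in Redpoint Capital LLC: 24%.
Aggregating (R1): 7.7418% + 24% = 31.7418%.

31.7418%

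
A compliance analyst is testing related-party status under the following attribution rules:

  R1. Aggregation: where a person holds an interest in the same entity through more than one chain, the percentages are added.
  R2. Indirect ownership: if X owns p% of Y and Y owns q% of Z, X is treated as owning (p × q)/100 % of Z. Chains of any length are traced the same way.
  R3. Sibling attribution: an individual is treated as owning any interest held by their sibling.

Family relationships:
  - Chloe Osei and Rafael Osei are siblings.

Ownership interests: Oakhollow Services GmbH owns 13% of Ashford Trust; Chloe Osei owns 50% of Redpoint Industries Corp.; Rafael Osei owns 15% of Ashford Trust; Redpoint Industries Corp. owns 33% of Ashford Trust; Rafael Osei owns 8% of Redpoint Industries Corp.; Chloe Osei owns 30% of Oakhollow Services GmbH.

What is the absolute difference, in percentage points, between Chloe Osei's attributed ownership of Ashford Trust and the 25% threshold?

By sibling attribution (R3), Chloe Osei is treated as also owning Rafael Osei's interest in Redpoint Industries Corp, giving 50% + 8% = 58%.
By sibling attribution (R3), Chloe Osei is treated as owning Rafael Osei's 15% interest in Ashford Trust.
Chain via Oakhollow Services GmbH (R2): 30% × 13% = 3.9% of Ashford Trust.
Chain via Redpoint Industries Corp. (R2): 58% × 33% = 19.14% of Ashford Trust.
Direct interest in Ashford Trust: 15%.
Aggregating (R1): 3.9% + 19.14% + 15% = 38.04%.
38.04% exceeds the 25% threshold by 13.04 percentage points.

13.04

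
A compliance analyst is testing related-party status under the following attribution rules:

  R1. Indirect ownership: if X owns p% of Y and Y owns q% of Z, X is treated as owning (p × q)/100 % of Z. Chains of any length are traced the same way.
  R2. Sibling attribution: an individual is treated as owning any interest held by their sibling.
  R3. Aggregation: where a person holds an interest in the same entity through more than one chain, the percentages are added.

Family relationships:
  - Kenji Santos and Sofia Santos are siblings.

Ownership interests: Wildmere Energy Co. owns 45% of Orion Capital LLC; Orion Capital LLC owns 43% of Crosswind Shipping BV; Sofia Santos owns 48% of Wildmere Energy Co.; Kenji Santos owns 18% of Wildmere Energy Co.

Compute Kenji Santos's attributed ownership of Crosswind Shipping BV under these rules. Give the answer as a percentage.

12.771%

By sibling attribution (R2), Kenji Santos is treated as also owning Sofia Santos's interest in Wildmere Energy Co, giving 18% + 48% = 66%.
Chain via Wildmere Energy Co. → Orion Capital LLC (R1): 66% × 45% × 43% = 12.771% of Crosswind Shipping BV.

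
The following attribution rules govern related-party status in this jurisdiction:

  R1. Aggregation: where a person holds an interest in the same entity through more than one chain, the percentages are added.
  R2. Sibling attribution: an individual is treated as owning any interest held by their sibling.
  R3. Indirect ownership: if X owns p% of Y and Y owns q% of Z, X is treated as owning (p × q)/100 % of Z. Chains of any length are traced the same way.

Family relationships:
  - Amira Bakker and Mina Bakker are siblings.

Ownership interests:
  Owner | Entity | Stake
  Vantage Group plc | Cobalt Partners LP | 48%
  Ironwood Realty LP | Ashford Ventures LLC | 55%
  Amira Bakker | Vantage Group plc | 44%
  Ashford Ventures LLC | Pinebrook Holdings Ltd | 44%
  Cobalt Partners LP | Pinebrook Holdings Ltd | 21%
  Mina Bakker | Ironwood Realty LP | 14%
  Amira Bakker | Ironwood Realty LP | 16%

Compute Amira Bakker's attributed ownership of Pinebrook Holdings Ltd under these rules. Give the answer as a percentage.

11.6952%

By sibling attribution (R2), Amira Bakker is treated as also owning Mina Bakker's interest in Ironwood Realty LP, giving 16% + 14% = 30%.
Chain via Ironwood Realty LP → Ashford Ventures LLC (R3): 30% × 55% × 44% = 7.26% of Pinebrook Holdings Ltd.
Chain via Vantage Group plc → Cobalt Partners LP (R3): 44% × 48% × 21% = 4.4352% of Pinebrook Holdings Ltd.
Aggregating (R1): 7.26% + 4.4352% = 11.6952%.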